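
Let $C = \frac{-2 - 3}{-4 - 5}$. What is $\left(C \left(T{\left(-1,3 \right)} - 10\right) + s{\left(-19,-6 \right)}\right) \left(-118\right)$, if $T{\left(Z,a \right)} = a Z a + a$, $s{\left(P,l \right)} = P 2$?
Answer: $\frac{49796}{9} \approx 5532.9$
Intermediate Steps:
$s{\left(P,l \right)} = 2 P$
$C = \frac{5}{9}$ ($C = - \frac{5}{-9} = \left(-5\right) \left(- \frac{1}{9}\right) = \frac{5}{9} \approx 0.55556$)
$T{\left(Z,a \right)} = a + Z a^{2}$ ($T{\left(Z,a \right)} = Z a a + a = Z a^{2} + a = a + Z a^{2}$)
$\left(C \left(T{\left(-1,3 \right)} - 10\right) + s{\left(-19,-6 \right)}\right) \left(-118\right) = \left(\frac{5 \left(3 \left(1 - 3\right) - 10\right)}{9} + 2 \left(-19\right)\right) \left(-118\right) = \left(\frac{5 \left(3 \left(1 - 3\right) - 10\right)}{9} - 38\right) \left(-118\right) = \left(\frac{5 \left(3 \left(-2\right) - 10\right)}{9} - 38\right) \left(-118\right) = \left(\frac{5 \left(-6 - 10\right)}{9} - 38\right) \left(-118\right) = \left(\frac{5}{9} \left(-16\right) - 38\right) \left(-118\right) = \left(- \frac{80}{9} - 38\right) \left(-118\right) = \left(- \frac{422}{9}\right) \left(-118\right) = \frac{49796}{9}$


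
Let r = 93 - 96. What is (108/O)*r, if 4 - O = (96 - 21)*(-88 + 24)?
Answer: -81/1201 ≈ -0.067444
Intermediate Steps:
r = -3
O = 4804 (O = 4 - (96 - 21)*(-88 + 24) = 4 - 75*(-64) = 4 - 1*(-4800) = 4 + 4800 = 4804)
(108/O)*r = (108/4804)*(-3) = (108*(1/4804))*(-3) = (27/1201)*(-3) = -81/1201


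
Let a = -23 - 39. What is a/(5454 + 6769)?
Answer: -62/12223 ≈ -0.0050724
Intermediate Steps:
a = -62
a/(5454 + 6769) = -62/(5454 + 6769) = -62/12223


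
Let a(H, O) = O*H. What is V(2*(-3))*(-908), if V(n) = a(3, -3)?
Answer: 8172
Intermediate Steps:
a(H, O) = H*O
V(n) = -9 (V(n) = 3*(-3) = -9)
V(2*(-3))*(-908) = -9*(-908) = 8172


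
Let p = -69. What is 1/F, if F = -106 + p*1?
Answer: -1/175 ≈ -0.0057143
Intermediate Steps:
F = -175 (F = -106 - 69*1 = -106 - 69 = -175)
1/F = 1/(-175) = -1/175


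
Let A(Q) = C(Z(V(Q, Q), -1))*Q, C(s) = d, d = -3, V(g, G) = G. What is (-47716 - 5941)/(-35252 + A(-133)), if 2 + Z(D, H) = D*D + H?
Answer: 53657/34853 ≈ 1.5395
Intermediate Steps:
Z(D, H) = -2 + H + D² (Z(D, H) = -2 + (D*D + H) = -2 + (D² + H) = -2 + (H + D²) = -2 + H + D²)
C(s) = -3
A(Q) = -3*Q
(-47716 - 5941)/(-35252 + A(-133)) = (-47716 - 5941)/(-35252 - 3*(-133)) = -53657/(-35252 + 399) = -53657/(-34853) = -53657*(-1/34853) = 53657/34853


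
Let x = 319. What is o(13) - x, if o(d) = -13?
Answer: -332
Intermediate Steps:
o(13) - x = -13 - 1*319 = -13 - 319 = -332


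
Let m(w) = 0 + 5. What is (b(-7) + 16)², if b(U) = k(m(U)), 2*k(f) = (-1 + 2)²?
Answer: 1089/4 ≈ 272.25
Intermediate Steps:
m(w) = 5
k(f) = ½ (k(f) = (-1 + 2)²/2 = (½)*1² = (½)*1 = ½)
b(U) = ½
(b(-7) + 16)² = (½ + 16)² = (33/2)² = 1089/4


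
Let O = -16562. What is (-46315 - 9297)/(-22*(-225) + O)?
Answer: 13903/2903 ≈ 4.7892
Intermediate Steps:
(-46315 - 9297)/(-22*(-225) + O) = (-46315 - 9297)/(-22*(-225) - 16562) = -55612/(4950 - 16562) = -55612/(-11612) = -55612*(-1/11612) = 13903/2903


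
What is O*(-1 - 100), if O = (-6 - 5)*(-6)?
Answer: -6666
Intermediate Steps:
O = 66 (O = -11*(-6) = 66)
O*(-1 - 100) = 66*(-1 - 100) = 66*(-101) = -6666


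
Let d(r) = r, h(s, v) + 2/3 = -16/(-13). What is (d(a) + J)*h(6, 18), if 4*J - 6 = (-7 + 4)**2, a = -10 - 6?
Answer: -539/78 ≈ -6.9103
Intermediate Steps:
h(s, v) = 22/39 (h(s, v) = -2/3 - 16/(-13) = -2/3 - 16*(-1/13) = -2/3 + 16/13 = 22/39)
a = -16
J = 15/4 (J = 3/2 + (-7 + 4)**2/4 = 3/2 + (1/4)*(-3)**2 = 3/2 + (1/4)*9 = 3/2 + 9/4 = 15/4 ≈ 3.7500)
(d(a) + J)*h(6, 18) = (-16 + 15/4)*(22/39) = -49/4*22/39 = -539/78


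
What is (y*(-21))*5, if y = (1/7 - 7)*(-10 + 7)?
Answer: -2160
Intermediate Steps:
y = 144/7 (y = (⅐ - 7)*(-3) = -48/7*(-3) = 144/7 ≈ 20.571)
(y*(-21))*5 = ((144/7)*(-21))*5 = -432*5 = -2160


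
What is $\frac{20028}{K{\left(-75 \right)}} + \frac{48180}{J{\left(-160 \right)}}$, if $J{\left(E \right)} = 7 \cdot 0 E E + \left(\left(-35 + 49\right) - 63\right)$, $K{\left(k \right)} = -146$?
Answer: $- \frac{4007826}{3577} \approx -1120.4$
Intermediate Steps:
$J{\left(E \right)} = -49$ ($J{\left(E \right)} = 0 E E + \left(14 - 63\right) = 0 E - 49 = 0 - 49 = -49$)
$\frac{20028}{K{\left(-75 \right)}} + \frac{48180}{J{\left(-160 \right)}} = \frac{20028}{-146} + \frac{48180}{-49} = 20028 \left(- \frac{1}{146}\right) + 48180 \left(- \frac{1}{49}\right) = - \frac{10014}{73} - \frac{48180}{49} = - \frac{4007826}{3577}$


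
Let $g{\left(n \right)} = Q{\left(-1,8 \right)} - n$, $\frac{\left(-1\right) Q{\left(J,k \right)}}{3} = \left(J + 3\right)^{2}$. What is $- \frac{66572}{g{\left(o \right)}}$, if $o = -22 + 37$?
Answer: $\frac{66572}{27} \approx 2465.6$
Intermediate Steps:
$Q{\left(J,k \right)} = - 3 \left(3 + J\right)^{2}$ ($Q{\left(J,k \right)} = - 3 \left(J + 3\right)^{2} = - 3 \left(3 + J\right)^{2}$)
$o = 15$
$g{\left(n \right)} = -12 - n$ ($g{\left(n \right)} = - 3 \left(3 - 1\right)^{2} - n = - 3 \cdot 2^{2} - n = \left(-3\right) 4 - n = -12 - n$)
$- \frac{66572}{g{\left(o \right)}} = - \frac{66572}{-12 - 15} = - \frac{66572}{-27} = \left(-66572\right) \left(- \frac{1}{27}\right) = \frac{66572}{27}$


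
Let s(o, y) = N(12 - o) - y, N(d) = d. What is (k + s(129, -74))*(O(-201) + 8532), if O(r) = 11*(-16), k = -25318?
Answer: -211916516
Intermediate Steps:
O(r) = -176
s(o, y) = 12 - o - y (s(o, y) = (12 - o) - y = 12 - o - y)
(k + s(129, -74))*(O(-201) + 8532) = (-25318 + (12 - 1*129 - 1*(-74)))*(-176 + 8532) = (-25318 + (12 - 129 + 74))*8356 = (-25318 - 43)*8356 = -25361*8356 = -211916516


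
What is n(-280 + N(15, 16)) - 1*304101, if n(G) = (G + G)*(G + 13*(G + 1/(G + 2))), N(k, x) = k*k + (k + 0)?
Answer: -4926199/19 ≈ -2.5927e+5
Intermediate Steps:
N(k, x) = k + k² (N(k, x) = k² + k = k + k²)
n(G) = 2*G*(13/(2 + G) + 14*G) (n(G) = (2*G)*(G + 13*(G + 1/(2 + G))) = (2*G)*(G + (13*G + 13/(2 + G))) = (2*G)*(13/(2 + G) + 14*G) = 2*G*(13/(2 + G) + 14*G))
n(-280 + N(15, 16)) - 1*304101 = 2*(-280 + 15*(1 + 15))*(13 + 14*(-280 + 15*(1 + 15))² + 28*(-280 + 15*(1 + 15)))/(2 + (-280 + 15*(1 + 15))) - 1*304101 = 2*(-280 + 15*16)*(13 + 14*(-280 + 15*16)² + 28*(-280 + 15*16))/(2 + (-280 + 15*16)) - 304101 = 2*(-280 + 240)*(13 + 14*(-280 + 240)² + 28*(-280 + 240))/(2 + (-280 + 240)) - 304101 = 2*(-40)*(13 + 14*(-40)² + 28*(-40))/(2 - 40) - 304101 = 2*(-40)*(13 + 14*1600 - 1120)/(-38) - 304101 = 2*(-40)*(-1/38)*(13 + 22400 - 1120) - 304101 = 2*(-40)*(-1/38)*21293 - 304101 = 851720/19 - 304101 = -4926199/19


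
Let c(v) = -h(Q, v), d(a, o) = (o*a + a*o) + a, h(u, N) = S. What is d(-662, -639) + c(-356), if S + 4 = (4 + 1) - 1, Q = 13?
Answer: 845374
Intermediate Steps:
S = 0 (S = -4 + ((4 + 1) - 1) = -4 + (5 - 1) = -4 + 4 = 0)
h(u, N) = 0
d(a, o) = a + 2*a*o (d(a, o) = (a*o + a*o) + a = 2*a*o + a = a + 2*a*o)
c(v) = 0 (c(v) = -1*0 = 0)
d(-662, -639) + c(-356) = -662*(1 + 2*(-639)) + 0 = -662*(1 - 1278) + 0 = -662*(-1277) + 0 = 845374 + 0 = 845374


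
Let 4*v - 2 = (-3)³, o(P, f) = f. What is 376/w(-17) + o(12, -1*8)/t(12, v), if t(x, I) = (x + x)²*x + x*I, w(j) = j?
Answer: -2570848/116229 ≈ -22.119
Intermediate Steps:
v = -25/4 (v = ½ + (¼)*(-3)³ = ½ + (¼)*(-27) = ½ - 27/4 = -25/4 ≈ -6.2500)
t(x, I) = 4*x³ + I*x (t(x, I) = (2*x)²*x + I*x = (4*x²)*x + I*x = 4*x³ + I*x)
376/w(-17) + o(12, -1*8)/t(12, v) = 376/(-17) + (-1*8)/((12*(-25/4 + 4*12²))) = 376*(-1/17) - 8*1/(12*(-25/4 + 4*144)) = -376/17 - 8*1/(12*(-25/4 + 576)) = -376/17 - 8/(12*(2279/4)) = -376/17 - 8/6837 = -2570848/116229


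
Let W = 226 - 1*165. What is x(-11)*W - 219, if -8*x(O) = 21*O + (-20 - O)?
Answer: 1611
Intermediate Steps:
W = 61 (W = 226 - 165 = 61)
x(O) = 5/2 - 5*O/2 (x(O) = -(21*O + (-20 - O))/8 = -(-20 + 20*O)/8 = 5/2 - 5*O/2)
x(-11)*W - 219 = (5/2 - 5/2*(-11))*61 - 219 = (5/2 + 55/2)*61 - 219 = 30*61 - 219 = 1830 - 219 = 1611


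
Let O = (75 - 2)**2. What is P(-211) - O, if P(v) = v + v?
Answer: -5751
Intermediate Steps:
P(v) = 2*v
O = 5329 (O = 73**2 = 5329)
P(-211) - O = 2*(-211) - 1*5329 = -422 - 5329 = -5751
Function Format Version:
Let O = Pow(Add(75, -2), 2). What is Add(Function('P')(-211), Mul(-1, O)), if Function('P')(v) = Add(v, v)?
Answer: -5751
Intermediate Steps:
Function('P')(v) = Mul(2, v)
O = 5329 (O = Pow(73, 2) = 5329)
Add(Function('P')(-211), Mul(-1, O)) = Add(Mul(2, -211), Mul(-1, 5329)) = Add(-422, -5329) = -5751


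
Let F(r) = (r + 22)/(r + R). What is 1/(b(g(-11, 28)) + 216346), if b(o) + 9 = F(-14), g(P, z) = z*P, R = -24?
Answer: 19/4110399 ≈ 4.6224e-6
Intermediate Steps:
g(P, z) = P*z
F(r) = (22 + r)/(-24 + r) (F(r) = (r + 22)/(r - 24) = (22 + r)/(-24 + r))
b(o) = -175/19 (b(o) = -9 + (22 - 14)/(-24 - 14) = -9 + 8/(-38) = -9 - 1/38*8 = -9 - 4/19 = -175/19)
1/(b(g(-11, 28)) + 216346) = 1/(-175/19 + 216346) = 1/(4110399/19) = 19/4110399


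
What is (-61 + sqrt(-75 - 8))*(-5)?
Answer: 305 - 5*I*sqrt(83) ≈ 305.0 - 45.552*I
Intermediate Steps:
(-61 + sqrt(-75 - 8))*(-5) = (-61 + sqrt(-83))*(-5) = (-61 + I*sqrt(83))*(-5) = 305 - 5*I*sqrt(83)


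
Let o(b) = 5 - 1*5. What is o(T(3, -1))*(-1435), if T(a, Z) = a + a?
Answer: 0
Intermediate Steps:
T(a, Z) = 2*a
o(b) = 0 (o(b) = 5 - 5 = 0)
o(T(3, -1))*(-1435) = 0*(-1435) = 0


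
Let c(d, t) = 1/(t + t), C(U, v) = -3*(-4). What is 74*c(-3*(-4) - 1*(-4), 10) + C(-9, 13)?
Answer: 157/10 ≈ 15.700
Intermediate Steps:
C(U, v) = 12
c(d, t) = 1/(2*t)
74*c(-3*(-4) - 1*(-4), 10) + C(-9, 13) = 74*((½)/10) + 12 = 74*((½)*(⅒)) + 12 = 74*(1/20) + 12 = 37/10 + 12 = 157/10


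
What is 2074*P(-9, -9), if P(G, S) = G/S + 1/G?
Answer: 16592/9 ≈ 1843.6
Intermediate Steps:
P(G, S) = 1/G + G/S (P(G, S) = G/S + 1/G = 1/G + G/S)
2074*P(-9, -9) = 2074*(1/(-9) - 9/(-9)) = 2074*(-1/9 - 9*(-1/9)) = 2074*(-1/9 + 1) = 2074*(8/9) = 16592/9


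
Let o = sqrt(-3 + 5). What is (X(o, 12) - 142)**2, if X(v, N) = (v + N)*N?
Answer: 292 + 48*sqrt(2) ≈ 359.88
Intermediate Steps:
o = sqrt(2) ≈ 1.4142
X(v, N) = N*(N + v) (X(v, N) = (N + v)*N = N*(N + v))
(X(o, 12) - 142)**2 = (12*(12 + sqrt(2)) - 142)**2 = ((144 + 12*sqrt(2)) - 142)**2 = (2 + 12*sqrt(2))**2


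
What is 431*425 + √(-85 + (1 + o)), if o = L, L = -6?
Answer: 183175 + 3*I*√10 ≈ 1.8318e+5 + 9.4868*I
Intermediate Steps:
o = -6
431*425 + √(-85 + (1 + o)) = 431*425 + √(-85 + (1 - 6)) = 183175 + √(-85 - 5) = 183175 + √(-90) = 183175 + 3*I*√10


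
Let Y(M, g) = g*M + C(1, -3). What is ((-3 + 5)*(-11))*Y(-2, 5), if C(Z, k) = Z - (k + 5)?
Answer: 242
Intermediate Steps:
C(Z, k) = -5 + Z - k (C(Z, k) = Z - (5 + k) = Z + (-5 - k) = -5 + Z - k)
Y(M, g) = -1 + M*g (Y(M, g) = g*M + (-5 + 1 - 1*(-3)) = M*g + (-5 + 1 + 3) = M*g - 1 = -1 + M*g)
((-3 + 5)*(-11))*Y(-2, 5) = ((-3 + 5)*(-11))*(-1 - 2*5) = (2*(-11))*(-1 - 10) = -22*(-11) = 242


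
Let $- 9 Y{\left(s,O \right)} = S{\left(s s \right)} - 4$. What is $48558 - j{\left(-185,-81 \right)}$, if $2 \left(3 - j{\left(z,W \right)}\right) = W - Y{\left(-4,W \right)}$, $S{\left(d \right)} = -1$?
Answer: $\frac{436628}{9} \approx 48514.0$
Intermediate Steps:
$Y{\left(s,O \right)} = \frac{5}{9}$ ($Y{\left(s,O \right)} = - \frac{-1 - 4}{9} = \left(- \frac{1}{9}\right) \left(-5\right) = \frac{5}{9}$)
$j{\left(z,W \right)} = \frac{59}{18} - \frac{W}{2}$ ($j{\left(z,W \right)} = 3 - \frac{W - \frac{5}{9}}{2} = 3 - \frac{- \frac{5}{9} + W}{2} = 3 - \left(- \frac{5}{18} + \frac{W}{2}\right) = \frac{59}{18} - \frac{W}{2}$)
$48558 - j{\left(-185,-81 \right)} = 48558 - \left(\frac{59}{18} - - \frac{81}{2}\right) = 48558 - \left(\frac{59}{18} + \frac{81}{2}\right) = 48558 - \frac{394}{9} = \frac{436628}{9}$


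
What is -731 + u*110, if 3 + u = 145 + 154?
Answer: 31829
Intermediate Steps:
u = 296 (u = -3 + (145 + 154) = -3 + 299 = 296)
-731 + u*110 = -731 + 296*110 = -731 + 32560 = 31829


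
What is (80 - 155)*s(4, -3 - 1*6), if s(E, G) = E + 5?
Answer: -675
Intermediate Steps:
s(E, G) = 5 + E
(80 - 155)*s(4, -3 - 1*6) = (80 - 155)*(5 + 4) = -75*9 = -675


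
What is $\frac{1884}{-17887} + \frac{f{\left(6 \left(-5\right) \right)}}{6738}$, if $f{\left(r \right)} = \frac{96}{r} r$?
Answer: $- \frac{1829540}{20087101} \approx -0.09108$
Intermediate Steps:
$f{\left(r \right)} = 96$
$\frac{1884}{-17887} + \frac{f{\left(6 \left(-5\right) \right)}}{6738} = \frac{1884}{-17887} + \frac{96}{6738} = 1884 \left(- \frac{1}{17887}\right) + 96 \cdot \frac{1}{6738} = - \frac{1884}{17887} + \frac{16}{1123} = - \frac{1829540}{20087101}$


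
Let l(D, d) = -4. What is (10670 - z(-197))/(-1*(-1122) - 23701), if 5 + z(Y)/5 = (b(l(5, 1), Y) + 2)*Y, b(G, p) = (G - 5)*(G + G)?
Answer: -83585/22579 ≈ -3.7019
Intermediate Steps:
b(G, p) = 2*G*(-5 + G) (b(G, p) = (-5 + G)*(2*G) = 2*G*(-5 + G))
z(Y) = -25 + 370*Y (z(Y) = -25 + 5*((2*(-4)*(-5 - 4) + 2)*Y) = -25 + 5*((2*(-4)*(-9) + 2)*Y) = -25 + 5*((72 + 2)*Y) = -25 + 5*(74*Y) = -25 + 370*Y)
(10670 - z(-197))/(-1*(-1122) - 23701) = (10670 - (-25 + 370*(-197)))/(-1*(-1122) - 23701) = (10670 - (-25 - 72890))/(1122 - 23701) = (10670 - 1*(-72915))/(-22579) = (10670 + 72915)*(-1/22579) = 83585*(-1/22579) = -83585/22579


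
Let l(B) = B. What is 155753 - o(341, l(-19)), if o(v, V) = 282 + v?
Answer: 155130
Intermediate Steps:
155753 - o(341, l(-19)) = 155753 - (282 + 341) = 155753 - 1*623 = 155753 - 623 = 155130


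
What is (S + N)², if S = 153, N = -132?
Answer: 441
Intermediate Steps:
(S + N)² = (153 - 132)² = 21² = 441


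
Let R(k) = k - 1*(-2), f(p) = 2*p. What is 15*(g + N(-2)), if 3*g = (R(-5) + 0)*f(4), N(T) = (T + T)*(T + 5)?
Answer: -300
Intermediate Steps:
R(k) = 2 + k (R(k) = k + 2 = 2 + k)
N(T) = 2*T*(5 + T) (N(T) = (2*T)*(5 + T) = 2*T*(5 + T))
g = -8 (g = (((2 - 5) + 0)*(2*4))/3 = ((-3 + 0)*8)/3 = (-3*8)/3 = (⅓)*(-24) = -8)
15*(g + N(-2)) = 15*(-8 + 2*(-2)*(5 - 2)) = 15*(-8 + 2*(-2)*3) = 15*(-8 - 12) = 15*(-20) = -300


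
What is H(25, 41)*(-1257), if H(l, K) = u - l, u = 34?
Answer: -11313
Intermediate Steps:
H(l, K) = 34 - l
H(25, 41)*(-1257) = (34 - 1*25)*(-1257) = (34 - 25)*(-1257) = 9*(-1257) = -11313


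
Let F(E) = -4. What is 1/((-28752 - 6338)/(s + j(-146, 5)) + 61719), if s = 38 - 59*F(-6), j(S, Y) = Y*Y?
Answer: 299/18418891 ≈ 1.6233e-5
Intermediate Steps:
j(S, Y) = Y**2
s = 274 (s = 38 - 59*(-4) = 38 + 236 = 274)
1/((-28752 - 6338)/(s + j(-146, 5)) + 61719) = 1/((-28752 - 6338)/(274 + 5**2) + 61719) = 1/(-35090/(274 + 25) + 61719) = 1/(-35090/299 + 61719) = 1/(18418891/299) = 299/18418891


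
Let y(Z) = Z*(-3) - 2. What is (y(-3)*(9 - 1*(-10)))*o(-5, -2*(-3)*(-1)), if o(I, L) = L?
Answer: -798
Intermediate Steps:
y(Z) = -2 - 3*Z (y(Z) = -3*Z - 2 = -2 - 3*Z)
(y(-3)*(9 - 1*(-10)))*o(-5, -2*(-3)*(-1)) = ((-2 - 3*(-3))*(9 - 1*(-10)))*(-2*(-3)*(-1)) = ((-2 + 9)*(9 + 10))*(6*(-1)) = (7*19)*(-6) = 133*(-6) = -798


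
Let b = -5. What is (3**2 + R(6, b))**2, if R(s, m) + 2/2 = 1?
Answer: 81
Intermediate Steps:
R(s, m) = 0 (R(s, m) = -1 + 1 = 0)
(3**2 + R(6, b))**2 = (3**2 + 0)**2 = (9 + 0)**2 = 9**2 = 81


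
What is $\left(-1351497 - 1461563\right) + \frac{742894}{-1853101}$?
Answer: $- \frac{5212885041954}{1853101} \approx -2.8131 \cdot 10^{6}$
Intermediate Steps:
$\left(-1351497 - 1461563\right) + \frac{742894}{-1853101} = -2813060 + 742894 \left(- \frac{1}{1853101}\right) = -2813060 - \frac{742894}{1853101} = - \frac{5212885041954}{1853101}$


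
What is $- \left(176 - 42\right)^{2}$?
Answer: $-17956$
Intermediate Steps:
$- \left(176 - 42\right)^{2} = - 134^{2} = \left(-1\right) 17956 = -17956$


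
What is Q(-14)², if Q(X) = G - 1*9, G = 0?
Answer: 81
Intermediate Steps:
Q(X) = -9 (Q(X) = 0 - 1*9 = 0 - 9 = -9)
Q(-14)² = (-9)² = 81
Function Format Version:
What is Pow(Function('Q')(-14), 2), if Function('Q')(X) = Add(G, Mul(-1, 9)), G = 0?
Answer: 81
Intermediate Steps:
Function('Q')(X) = -9 (Function('Q')(X) = Add(0, Mul(-1, 9)) = Add(0, -9) = -9)
Pow(Function('Q')(-14), 2) = Pow(-9, 2) = 81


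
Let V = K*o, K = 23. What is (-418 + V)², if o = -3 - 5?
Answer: 362404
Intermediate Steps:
o = -8
V = -184 (V = 23*(-8) = -184)
(-418 + V)² = (-418 - 184)² = (-602)² = 362404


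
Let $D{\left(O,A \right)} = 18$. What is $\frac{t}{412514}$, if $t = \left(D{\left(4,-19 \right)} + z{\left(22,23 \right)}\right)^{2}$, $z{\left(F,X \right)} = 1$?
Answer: $\frac{361}{412514} \approx 0.00087512$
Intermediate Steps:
$t = 361$ ($t = \left(18 + 1\right)^{2} = 19^{2} = 361$)
$\frac{t}{412514} = \frac{361}{412514}$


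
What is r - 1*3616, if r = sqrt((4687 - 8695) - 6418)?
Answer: -3616 + I*sqrt(10426) ≈ -3616.0 + 102.11*I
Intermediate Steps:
r = I*sqrt(10426) (r = sqrt(-4008 - 6418) = sqrt(-10426) = I*sqrt(10426) ≈ 102.11*I)
r - 1*3616 = I*sqrt(10426) - 1*3616 = I*sqrt(10426) - 3616 = -3616 + I*sqrt(10426)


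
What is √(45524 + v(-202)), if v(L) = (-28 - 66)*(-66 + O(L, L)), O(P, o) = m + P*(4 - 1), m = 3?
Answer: √108410 ≈ 329.26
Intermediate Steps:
O(P, o) = 3 + 3*P (O(P, o) = 3 + P*(4 - 1) = 3 + P*3 = 3 + 3*P)
v(L) = 5922 - 282*L (v(L) = (-28 - 66)*(-66 + (3 + 3*L)) = -94*(-63 + 3*L) = 5922 - 282*L)
√(45524 + v(-202)) = √(45524 + (5922 - 282*(-202))) = √(45524 + (5922 + 56964)) = √(45524 + 62886) = √108410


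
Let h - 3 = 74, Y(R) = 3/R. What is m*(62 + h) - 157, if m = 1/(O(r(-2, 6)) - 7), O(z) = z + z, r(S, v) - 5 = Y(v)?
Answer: -489/4 ≈ -122.25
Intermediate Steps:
h = 77 (h = 3 + 74 = 77)
r(S, v) = 5 + 3/v
O(z) = 2*z
m = 1/4 (m = 1/(2*(5 + 3/6) - 7) = 1/(2*(5 + 3*(1/6)) - 7) = 1/(2*(5 + 1/2) - 7) = 1/(2*(11/2) - 7) = 1/(11 - 7) = 1/4 ≈ 0.25000)
m*(62 + h) - 157 = (62 + 77)/4 - 157 = (1/4)*139 - 157 = 139/4 - 157 = -489/4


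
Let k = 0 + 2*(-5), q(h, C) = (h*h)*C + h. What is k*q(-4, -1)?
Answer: 200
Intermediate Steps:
q(h, C) = h + C*h² (q(h, C) = h²*C + h = C*h² + h = h + C*h²)
k = -10 (k = 0 - 10 = -10)
k*q(-4, -1) = -(-40)*(1 - 1*(-4)) = -(-40)*(1 + 4) = -(-40)*5 = -10*(-20) = 200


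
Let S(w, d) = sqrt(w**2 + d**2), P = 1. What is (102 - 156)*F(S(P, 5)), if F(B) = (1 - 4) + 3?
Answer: 0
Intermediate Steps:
S(w, d) = sqrt(d**2 + w**2)
F(B) = 0 (F(B) = -3 + 3 = 0)
(102 - 156)*F(S(P, 5)) = (102 - 156)*0 = -54*0 = 0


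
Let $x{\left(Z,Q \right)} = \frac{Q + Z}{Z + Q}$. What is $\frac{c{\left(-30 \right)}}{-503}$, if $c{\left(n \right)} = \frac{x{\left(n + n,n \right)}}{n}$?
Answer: $\frac{1}{15090} \approx 6.6269 \cdot 10^{-5}$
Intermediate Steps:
$x{\left(Z,Q \right)} = 1$ ($x{\left(Z,Q \right)} = \frac{Q + Z}{Q + Z} = 1$)
$c{\left(n \right)} = \frac{1}{n}$ ($c{\left(n \right)} = 1 \frac{1}{n} = \frac{1}{n}$)
$\frac{c{\left(-30 \right)}}{-503} = \frac{1}{\left(-30\right) \left(-503\right)} = \left(- \frac{1}{30}\right) \left(- \frac{1}{503}\right) = \frac{1}{15090}$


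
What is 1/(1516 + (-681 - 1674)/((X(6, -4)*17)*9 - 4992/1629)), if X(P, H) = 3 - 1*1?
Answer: 164494/248094139 ≈ 0.00066303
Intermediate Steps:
X(P, H) = 2 (X(P, H) = 3 - 1 = 2)
1/(1516 + (-681 - 1674)/((X(6, -4)*17)*9 - 4992/1629)) = 1/(1516 + (-681 - 1674)/((2*17)*9 - 4992/1629)) = 1/(1516 - 2355/(34*9 - 4992*1/1629)) = 1/(1516 - 2355/(306 - 1664/543)) = 1/(1516 - 2355/164494/543) = 1/(1516 - 2355*543/164494) = 1/(1516 - 1278765/164494) = 1/(248094139/164494) = 164494/248094139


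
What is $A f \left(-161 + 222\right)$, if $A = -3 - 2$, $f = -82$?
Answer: $25010$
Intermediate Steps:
$A = -5$
$A f \left(-161 + 222\right) = \left(-5\right) \left(-82\right) \left(-161 + 222\right) = 410 \cdot 61 = 25010$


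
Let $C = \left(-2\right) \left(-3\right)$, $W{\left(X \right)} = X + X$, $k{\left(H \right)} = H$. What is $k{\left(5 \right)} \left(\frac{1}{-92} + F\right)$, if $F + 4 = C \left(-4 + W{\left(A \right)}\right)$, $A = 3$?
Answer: $\frac{3675}{92} \approx 39.946$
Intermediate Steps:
$W{\left(X \right)} = 2 X$
$C = 6$
$F = 8$ ($F = -4 + 6 \left(-4 + 2 \cdot 3\right) = -4 + 6 \left(-4 + 6\right) = -4 + 6 \cdot 2 = -4 + 12 = 8$)
$k{\left(5 \right)} \left(\frac{1}{-92} + F\right) = 5 \left(\frac{1}{-92} + 8\right) = 5 \left(- \frac{1}{92} + 8\right) = 5 \cdot \frac{735}{92} = \frac{3675}{92}$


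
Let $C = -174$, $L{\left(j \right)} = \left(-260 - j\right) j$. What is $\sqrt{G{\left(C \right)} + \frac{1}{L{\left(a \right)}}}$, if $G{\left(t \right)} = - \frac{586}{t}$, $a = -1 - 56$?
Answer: $\frac{\sqrt{50102430}}{3857} \approx 1.8352$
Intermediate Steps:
$a = -57$ ($a = -1 - 56 = -57$)
$L{\left(j \right)} = j \left(-260 - j\right)$
$\sqrt{G{\left(C \right)} + \frac{1}{L{\left(a \right)}}} = \sqrt{- \frac{586}{-174} + \frac{1}{\left(-1\right) \left(-57\right) \left(260 - 57\right)}} = \sqrt{\left(-586\right) \left(- \frac{1}{174}\right) + \frac{1}{\left(-1\right) \left(-57\right) 203}} = \sqrt{\frac{293}{87} + \frac{1}{11571}} = \sqrt{\frac{12990}{3857}} = \frac{\sqrt{50102430}}{3857}$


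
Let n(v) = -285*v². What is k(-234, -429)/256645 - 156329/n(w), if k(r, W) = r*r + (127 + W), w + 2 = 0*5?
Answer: 8036626753/58515060 ≈ 137.34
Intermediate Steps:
w = -2 (w = -2 + 0*5 = -2 + 0 = -2)
k(r, W) = 127 + W + r² (k(r, W) = r² + (127 + W) = 127 + W + r²)
k(-234, -429)/256645 - 156329/n(w) = (127 - 429 + (-234)²)/256645 - 156329/((-285*(-2)²)) = (127 - 429 + 54756)*(1/256645) - 156329/((-285*4)) = 54454*(1/256645) - 156329/(-1140) = 54454/256645 - 156329*(-1/1140) = 54454/256645 + 156329/1140 = 8036626753/58515060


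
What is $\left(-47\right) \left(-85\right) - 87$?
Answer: $3908$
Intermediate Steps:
$\left(-47\right) \left(-85\right) - 87 = 3995 - 87 = 3908$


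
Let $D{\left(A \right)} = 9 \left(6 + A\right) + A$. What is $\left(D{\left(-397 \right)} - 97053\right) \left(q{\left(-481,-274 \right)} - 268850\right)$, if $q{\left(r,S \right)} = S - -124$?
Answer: $27160661000$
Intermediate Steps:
$q{\left(r,S \right)} = 124 + S$ ($q{\left(r,S \right)} = S + 124 = 124 + S$)
$D{\left(A \right)} = 54 + 10 A$ ($D{\left(A \right)} = \left(54 + 9 A\right) + A = 54 + 10 A$)
$\left(D{\left(-397 \right)} - 97053\right) \left(q{\left(-481,-274 \right)} - 268850\right) = \left(\left(54 + 10 \left(-397\right)\right) - 97053\right) \left(\left(124 - 274\right) - 268850\right) = \left(\left(54 - 3970\right) - 97053\right) \left(-150 - 268850\right) = \left(-3916 - 97053\right) \left(-269000\right) = \left(-100969\right) \left(-269000\right) = 27160661000$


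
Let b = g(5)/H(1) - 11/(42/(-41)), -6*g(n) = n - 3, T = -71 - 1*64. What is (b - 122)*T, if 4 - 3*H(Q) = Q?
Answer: 210915/14 ≈ 15065.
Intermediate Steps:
H(Q) = 4/3 - Q/3
T = -135 (T = -71 - 64 = -135)
g(n) = ½ - n/6 (g(n) = -(n - 3)/6 = -(-3 + n)/6 = ½ - n/6)
b = 437/42 (b = (½ - ⅙*5)/(4/3 - ⅓*1) - 11/(42/(-41)) = (½ - ⅚)/(4/3 - ⅓) - 11/(42*(-1/41)) = -⅓/1 - 11/(-42/41) = -⅓*1 - 11*(-41/42) = -⅓ + 451/42 = 437/42 ≈ 10.405)
(b - 122)*T = (437/42 - 122)*(-135) = -4687/42*(-135) = 210915/14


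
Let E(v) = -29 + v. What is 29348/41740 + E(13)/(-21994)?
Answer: 80768469/114753695 ≈ 0.70384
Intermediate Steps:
29348/41740 + E(13)/(-21994) = 29348/41740 + (-29 + 13)/(-21994) = 29348*(1/41740) - 16*(-1/21994) = 7337/10435 + 8/10997 = 80768469/114753695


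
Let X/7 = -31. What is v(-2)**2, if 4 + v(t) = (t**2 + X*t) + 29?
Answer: 214369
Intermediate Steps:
X = -217 (X = 7*(-31) = -217)
v(t) = 25 + t**2 - 217*t (v(t) = -4 + ((t**2 - 217*t) + 29) = -4 + (29 + t**2 - 217*t) = 25 + t**2 - 217*t)
v(-2)**2 = (25 + (-2)**2 - 217*(-2))**2 = (25 + 4 + 434)**2 = 463**2 = 214369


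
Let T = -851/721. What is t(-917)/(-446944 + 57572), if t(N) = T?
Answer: 851/280737212 ≈ 3.0313e-6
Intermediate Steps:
T = -851/721 (T = -851*1/721 = -851/721 ≈ -1.1803)
t(N) = -851/721
t(-917)/(-446944 + 57572) = -851/(721*(-446944 + 57572)) = -851/721/(-389372) = -851/721*(-1/389372) = 851/280737212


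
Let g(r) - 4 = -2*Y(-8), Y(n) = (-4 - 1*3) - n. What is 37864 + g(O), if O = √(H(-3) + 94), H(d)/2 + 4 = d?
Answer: 37866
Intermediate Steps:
H(d) = -8 + 2*d
Y(n) = -7 - n (Y(n) = (-4 - 3) - n = -7 - n)
O = 4*√5 (O = √((-8 + 2*(-3)) + 94) = √((-8 - 6) + 94) = √(-14 + 94) = √80 = 4*√5 ≈ 8.9443)
g(r) = 2 (g(r) = 4 - 2*(-7 - 1*(-8)) = 4 - 2*(-7 + 8) = 4 - 2*1 = 4 - 2 = 2)
37864 + g(O) = 37864 + 2 = 37866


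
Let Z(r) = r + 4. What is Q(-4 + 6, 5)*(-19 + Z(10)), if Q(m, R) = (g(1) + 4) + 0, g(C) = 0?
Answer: -20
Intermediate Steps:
Z(r) = 4 + r
Q(m, R) = 4 (Q(m, R) = (0 + 4) + 0 = 4 + 0 = 4)
Q(-4 + 6, 5)*(-19 + Z(10)) = 4*(-19 + (4 + 10)) = 4*(-19 + 14) = 4*(-5) = -20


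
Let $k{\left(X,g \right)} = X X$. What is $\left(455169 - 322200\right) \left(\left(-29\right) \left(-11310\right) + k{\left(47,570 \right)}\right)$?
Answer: $43906230831$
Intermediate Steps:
$k{\left(X,g \right)} = X^{2}$
$\left(455169 - 322200\right) \left(\left(-29\right) \left(-11310\right) + k{\left(47,570 \right)}\right) = \left(455169 - 322200\right) \left(\left(-29\right) \left(-11310\right) + 47^{2}\right) = 132969 \left(327990 + 2209\right) = 132969 \cdot 330199 = 43906230831$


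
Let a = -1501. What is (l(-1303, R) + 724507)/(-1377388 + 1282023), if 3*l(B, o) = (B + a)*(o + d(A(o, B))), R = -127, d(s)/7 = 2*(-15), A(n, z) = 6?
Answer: -3118469/286095 ≈ -10.900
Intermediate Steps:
d(s) = -210 (d(s) = 7*(2*(-15)) = 7*(-30) = -210)
l(B, o) = (-1501 + B)*(-210 + o)/3 (l(B, o) = ((B - 1501)*(o - 210))/3 = ((-1501 + B)*(-210 + o))/3 = (-1501 + B)*(-210 + o)/3)
(l(-1303, R) + 724507)/(-1377388 + 1282023) = ((105070 - 70*(-1303) - 1501/3*(-127) + (⅓)*(-1303)*(-127)) + 724507)/(-1377388 + 1282023) = ((105070 + 91210 + 190627/3 + 165481/3) + 724507)/(-95365) = (944948/3 + 724507)*(-1/95365) = (3118469/3)*(-1/95365) = -3118469/286095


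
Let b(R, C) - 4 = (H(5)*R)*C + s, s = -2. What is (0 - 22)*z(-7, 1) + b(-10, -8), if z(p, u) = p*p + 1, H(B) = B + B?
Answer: -298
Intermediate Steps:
H(B) = 2*B
b(R, C) = 2 + 10*C*R (b(R, C) = 4 + (((2*5)*R)*C - 2) = 4 + ((10*R)*C - 2) = 4 + (10*C*R - 2) = 4 + (-2 + 10*C*R) = 2 + 10*C*R)
z(p, u) = 1 + p**2 (z(p, u) = p**2 + 1 = 1 + p**2)
(0 - 22)*z(-7, 1) + b(-10, -8) = (0 - 22)*(1 + (-7)**2) + (2 + 10*(-8)*(-10)) = -22*(1 + 49) + (2 + 800) = -22*50 + 802 = -1100 + 802 = -298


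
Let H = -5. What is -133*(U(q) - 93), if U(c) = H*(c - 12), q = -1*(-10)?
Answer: 11039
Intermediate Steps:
q = 10
U(c) = 60 - 5*c (U(c) = -5*(c - 12) = -5*(-12 + c) = 60 - 5*c)
-133*(U(q) - 93) = -133*((60 - 5*10) - 93) = -133*((60 - 50) - 93) = -133*(10 - 93) = -133*(-83) = 11039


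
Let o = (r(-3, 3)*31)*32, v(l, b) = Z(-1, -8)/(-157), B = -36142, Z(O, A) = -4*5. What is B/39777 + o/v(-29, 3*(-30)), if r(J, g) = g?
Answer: 4646091106/198885 ≈ 23361.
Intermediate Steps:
Z(O, A) = -20
v(l, b) = 20/157 (v(l, b) = -20/(-157) = -20*(-1/157) = 20/157)
o = 2976 (o = (3*31)*32 = 93*32 = 2976)
B/39777 + o/v(-29, 3*(-30)) = -36142/39777 + 2976/(20/157) = -36142*1/39777 + 2976*(157/20) = -36142/39777 + 116808/5 = 4646091106/198885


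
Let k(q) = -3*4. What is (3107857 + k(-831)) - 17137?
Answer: 3090708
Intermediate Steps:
k(q) = -12
(3107857 + k(-831)) - 17137 = (3107857 - 12) - 17137 = 3107845 - 17137 = 3090708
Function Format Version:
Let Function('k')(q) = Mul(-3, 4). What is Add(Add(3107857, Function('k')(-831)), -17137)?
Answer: 3090708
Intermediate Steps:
Function('k')(q) = -12
Add(Add(3107857, Function('k')(-831)), -17137) = Add(Add(3107857, -12), -17137) = Add(3107845, -17137) = 3090708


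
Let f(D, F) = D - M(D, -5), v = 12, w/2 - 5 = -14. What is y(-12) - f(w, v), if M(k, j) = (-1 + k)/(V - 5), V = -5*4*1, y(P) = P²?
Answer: 4069/25 ≈ 162.76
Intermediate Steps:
w = -18 (w = 10 + 2*(-14) = 10 - 28 = -18)
V = -20 (V = -20*1 = -20)
M(k, j) = 1/25 - k/25 (M(k, j) = (-1 + k)/(-20 - 5) = (-1 + k)/(-25) = (-1 + k)*(-1/25) = 1/25 - k/25)
f(D, F) = -1/25 + 26*D/25 (f(D, F) = D - (1/25 - D/25) = D + (-1/25 + D/25) = -1/25 + 26*D/25)
y(-12) - f(w, v) = (-12)² - (-1/25 + (26/25)*(-18)) = 144 - (-1/25 - 468/25) = 144 - 1*(-469/25) = 144 + 469/25 = 4069/25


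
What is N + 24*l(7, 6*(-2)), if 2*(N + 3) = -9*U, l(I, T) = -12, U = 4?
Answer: -309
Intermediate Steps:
N = -21 (N = -3 + (-9*4)/2 = -3 + (½)*(-36) = -3 - 18 = -21)
N + 24*l(7, 6*(-2)) = -21 + 24*(-12) = -21 - 288 = -309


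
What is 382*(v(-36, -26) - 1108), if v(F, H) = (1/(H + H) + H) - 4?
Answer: -11302807/26 ≈ -4.3472e+5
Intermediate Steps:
v(F, H) = -4 + H + 1/(2*H) (v(F, H) = (1/(2*H) + H) - 4 = (H + 1/(2*H)) - 4 = -4 + H + 1/(2*H))
382*(v(-36, -26) - 1108) = 382*((-4 - 26 + (½)/(-26)) - 1108) = 382*((-4 - 26 + (½)*(-1/26)) - 1108) = 382*((-4 - 26 - 1/52) - 1108) = 382*(-1561/52 - 1108) = 382*(-59177/52) = -11302807/26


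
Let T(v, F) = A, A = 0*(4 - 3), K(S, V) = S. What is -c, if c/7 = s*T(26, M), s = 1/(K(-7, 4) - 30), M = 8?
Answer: 0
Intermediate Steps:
s = -1/37 (s = 1/(-7 - 30) = 1/(-37) = -1/37 ≈ -0.027027)
A = 0 (A = 0*1 = 0)
T(v, F) = 0
c = 0 (c = 7*(-1/37*0) = 7*0 = 0)
-c = -1*0 = 0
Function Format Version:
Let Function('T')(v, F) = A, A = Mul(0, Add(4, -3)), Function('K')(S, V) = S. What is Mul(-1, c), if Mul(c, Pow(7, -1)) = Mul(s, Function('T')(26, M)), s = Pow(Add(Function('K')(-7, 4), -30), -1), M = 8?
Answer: 0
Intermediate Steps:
s = Rational(-1, 37) (s = Pow(Add(-7, -30), -1) = Pow(-37, -1) = Rational(-1, 37) ≈ -0.027027)
A = 0 (A = Mul(0, 1) = 0)
Function('T')(v, F) = 0
c = 0 (c = Mul(7, Mul(Rational(-1, 37), 0)) = Mul(7, 0) = 0)
Mul(-1, c) = Mul(-1, 0) = 0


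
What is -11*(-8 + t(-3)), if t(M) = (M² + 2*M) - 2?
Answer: 77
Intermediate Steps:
t(M) = -2 + M² + 2*M
-11*(-8 + t(-3)) = -11*(-8 + (-2 + (-3)² + 2*(-3))) = -11*(-8 + (-2 + 9 - 6)) = -11*(-8 + 1) = -11*(-7) = 77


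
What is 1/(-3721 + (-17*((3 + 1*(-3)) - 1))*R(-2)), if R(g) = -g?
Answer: -1/3687 ≈ -0.00027122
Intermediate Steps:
1/(-3721 + (-17*((3 + 1*(-3)) - 1))*R(-2)) = 1/(-3721 + (-17*((3 + 1*(-3)) - 1))*(-1*(-2))) = 1/(-3721 - 17*((3 - 3) - 1)*2) = 1/(-3721 - 17*(0 - 1)*2) = 1/(-3721 - 17*(-1)*2) = 1/(-3721 + 17*2) = 1/(-3721 + 34) = 1/(-3687) = -1/3687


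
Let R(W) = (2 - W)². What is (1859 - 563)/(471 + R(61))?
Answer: 81/247 ≈ 0.32794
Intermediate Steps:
(1859 - 563)/(471 + R(61)) = (1859 - 563)/(471 + (-2 + 61)²) = 1296/(471 + 59²) = 1296/(471 + 3481) = 1296/3952 = 1296*(1/3952) = 81/247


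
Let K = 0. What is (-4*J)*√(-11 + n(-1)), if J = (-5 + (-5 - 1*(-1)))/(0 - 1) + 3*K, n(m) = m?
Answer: -72*I*√3 ≈ -124.71*I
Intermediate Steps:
J = 9 (J = (-5 + (-5 - 1*(-1)))/(0 - 1) + 3*0 = (-5 + (-5 + 1))/(-1) + 0 = (-5 - 4)*(-1) + 0 = -9*(-1) + 0 = 9 + 0 = 9)
(-4*J)*√(-11 + n(-1)) = (-4*9)*√(-11 - 1) = -72*I*√3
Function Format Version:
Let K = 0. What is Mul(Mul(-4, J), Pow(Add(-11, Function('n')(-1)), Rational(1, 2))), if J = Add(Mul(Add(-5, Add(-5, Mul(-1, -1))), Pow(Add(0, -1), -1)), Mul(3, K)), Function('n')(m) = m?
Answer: Mul(-72, I, Pow(3, Rational(1, 2))) ≈ Mul(-124.71, I)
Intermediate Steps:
J = 9 (J = Add(Mul(Add(-5, Add(-5, Mul(-1, -1))), Pow(Add(0, -1), -1)), Mul(3, 0)) = Add(Mul(Add(-5, Add(-5, 1)), Pow(-1, -1)), 0) = Add(Mul(Add(-5, -4), -1), 0) = Add(Mul(-9, -1), 0) = Add(9, 0) = 9)
Mul(Mul(-4, J), Pow(Add(-11, Function('n')(-1)), Rational(1, 2))) = Mul(Mul(-4, 9), Pow(Add(-11, -1), Rational(1, 2))) = Mul(-36, Pow(-12, Rational(1, 2))) = Mul(-36, Mul(2, I, Pow(3, Rational(1, 2)))) = Mul(-72, I, Pow(3, Rational(1, 2)))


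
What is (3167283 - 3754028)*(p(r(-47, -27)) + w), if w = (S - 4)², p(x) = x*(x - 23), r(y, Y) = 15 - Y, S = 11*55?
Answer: -212401103255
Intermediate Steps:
S = 605
p(x) = x*(-23 + x)
w = 361201 (w = (605 - 4)² = 601² = 361201)
(3167283 - 3754028)*(p(r(-47, -27)) + w) = (3167283 - 3754028)*((15 - 1*(-27))*(-23 + (15 - 1*(-27))) + 361201) = -586745*((15 + 27)*(-23 + (15 + 27)) + 361201) = -586745*(42*(-23 + 42) + 361201) = -586745*(42*19 + 361201) = -586745*(798 + 361201) = -586745*361999 = -212401103255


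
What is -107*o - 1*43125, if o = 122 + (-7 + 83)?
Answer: -64311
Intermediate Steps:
o = 198 (o = 122 + 76 = 198)
-107*o - 1*43125 = -107*198 - 1*43125 = -21186 - 43125 = -64311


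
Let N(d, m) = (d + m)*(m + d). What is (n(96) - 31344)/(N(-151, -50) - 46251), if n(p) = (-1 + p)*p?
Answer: 3704/975 ≈ 3.7990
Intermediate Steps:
N(d, m) = (d + m)² (N(d, m) = (d + m)*(d + m) = (d + m)²)
n(p) = p*(-1 + p)
(n(96) - 31344)/(N(-151, -50) - 46251) = (96*(-1 + 96) - 31344)/((-151 - 50)² - 46251) = (96*95 - 31344)/((-201)² - 46251) = (9120 - 31344)/(40401 - 46251) = -22224/(-5850) = -22224*(-1/5850) = 3704/975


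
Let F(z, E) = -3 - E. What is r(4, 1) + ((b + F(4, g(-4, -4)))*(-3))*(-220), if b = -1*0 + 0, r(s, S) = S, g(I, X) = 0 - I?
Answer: -4619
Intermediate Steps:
g(I, X) = -I
b = 0 (b = 0 + 0 = 0)
r(4, 1) + ((b + F(4, g(-4, -4)))*(-3))*(-220) = 1 + ((0 + (-3 - (-1)*(-4)))*(-3))*(-220) = 1 + ((0 + (-3 - 1*4))*(-3))*(-220) = 1 + ((0 + (-3 - 4))*(-3))*(-220) = 1 + ((0 - 7)*(-3))*(-220) = 1 - 7*(-3)*(-220) = 1 + 21*(-220) = 1 - 4620 = -4619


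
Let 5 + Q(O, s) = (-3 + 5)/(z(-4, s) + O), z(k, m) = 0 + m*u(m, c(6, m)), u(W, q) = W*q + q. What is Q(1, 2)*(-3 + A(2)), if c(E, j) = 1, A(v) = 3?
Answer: 0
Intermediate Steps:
u(W, q) = q + W*q
z(k, m) = m*(1 + m) (z(k, m) = 0 + m*(1*(1 + m)) = 0 + m*(1 + m) = m*(1 + m))
Q(O, s) = -5 + 2/(O + s*(1 + s)) (Q(O, s) = -5 + (-3 + 5)/(s*(1 + s) + O) = -5 + 2/(O + s*(1 + s)))
Q(1, 2)*(-3 + A(2)) = ((2 - 5*1 - 5*2*(1 + 2))/(1 + 2*(1 + 2)))*(-3 + 3) = ((2 - 5 - 5*2*3)/(1 + 2*3))*0 = ((2 - 5 - 30)/(1 + 6))*0 = (-33/7)*0 = ((⅐)*(-33))*0 = -33/7*0 = 0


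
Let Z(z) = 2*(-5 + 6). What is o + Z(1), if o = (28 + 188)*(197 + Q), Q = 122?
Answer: 68906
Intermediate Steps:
Z(z) = 2 (Z(z) = 2*1 = 2)
o = 68904 (o = (28 + 188)*(197 + 122) = 216*319 = 68904)
o + Z(1) = 68904 + 2 = 68906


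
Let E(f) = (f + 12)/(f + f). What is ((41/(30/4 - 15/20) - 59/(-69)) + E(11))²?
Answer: 11869884601/186650244 ≈ 63.594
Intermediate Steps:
E(f) = (12 + f)/(2*f) (E(f) = (12 + f)/((2*f)) = (12 + f)*(1/(2*f)) = (12 + f)/(2*f))
((41/(30/4 - 15/20) - 59/(-69)) + E(11))² = ((41/(30/4 - 15/20) - 59/(-69)) + (½)*(12 + 11)/11)² = ((41/(30*(¼) - 15*1/20) - 59*(-1/69)) + (½)*(1/11)*23)² = ((41/(15/2 - ¾) + 59/69) + 23/22)² = ((41/(27/4) + 59/69) + 23/22)² = ((41*(4/27) + 59/69) + 23/22)² = ((164/27 + 59/69) + 23/22)² = (4303/621 + 23/22)² = (108949/13662)² = 11869884601/186650244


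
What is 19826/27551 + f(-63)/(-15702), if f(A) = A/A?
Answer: 311280301/432605802 ≈ 0.71955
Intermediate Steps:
f(A) = 1
19826/27551 + f(-63)/(-15702) = 19826/27551 + 1/(-15702) = 19826*(1/27551) + 1*(-1/15702) = 19826/27551 - 1/15702 = 311280301/432605802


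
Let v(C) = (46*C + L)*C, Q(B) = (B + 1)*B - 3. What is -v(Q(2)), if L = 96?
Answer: -702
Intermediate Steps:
Q(B) = -3 + B*(1 + B) (Q(B) = (1 + B)*B - 3 = B*(1 + B) - 3 = -3 + B*(1 + B))
v(C) = C*(96 + 46*C) (v(C) = (46*C + 96)*C = (96 + 46*C)*C = C*(96 + 46*C))
-v(Q(2)) = -2*(-3 + 2 + 2²)*(48 + 23*(-3 + 2 + 2²)) = -2*(-3 + 2 + 4)*(48 + 23*(-3 + 2 + 4)) = -2*3*(48 + 23*3) = -2*3*(48 + 69) = -2*3*117 = -1*702 = -702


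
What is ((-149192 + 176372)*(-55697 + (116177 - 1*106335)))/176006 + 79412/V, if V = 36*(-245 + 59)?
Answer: -1044932782859/147317022 ≈ -7093.1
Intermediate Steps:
V = -6696 (V = 36*(-186) = -6696)
((-149192 + 176372)*(-55697 + (116177 - 1*106335)))/176006 + 79412/V = ((-149192 + 176372)*(-55697 + (116177 - 1*106335)))/176006 + 79412/(-6696) = (27180*(-55697 + (116177 - 106335)))*(1/176006) + 79412*(-1/6696) = (27180*(-55697 + 9842))*(1/176006) - 19853/1674 = (27180*(-45855))*(1/176006) - 19853/1674 = -1246338900*1/176006 - 19853/1674 = -623169450/88003 - 19853/1674 = -1044932782859/147317022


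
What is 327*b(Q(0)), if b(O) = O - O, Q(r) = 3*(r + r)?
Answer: 0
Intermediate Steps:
Q(r) = 6*r (Q(r) = 3*(2*r) = 6*r)
b(O) = 0
327*b(Q(0)) = 327*0 = 0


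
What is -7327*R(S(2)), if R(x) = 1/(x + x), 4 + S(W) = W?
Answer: 7327/4 ≈ 1831.8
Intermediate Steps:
S(W) = -4 + W
R(x) = 1/(2*x)
-7327*R(S(2)) = -7327/(2*(-4 + 2)) = -7327/(2*(-2)) = -7327*(-1)/(2*2) = -7327*(-¼) = 7327/4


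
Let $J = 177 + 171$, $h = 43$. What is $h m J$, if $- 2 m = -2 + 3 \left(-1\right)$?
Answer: $37410$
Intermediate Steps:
$m = \frac{5}{2}$ ($m = - \frac{-2 + 3 \left(-1\right)}{2} = - \frac{-2 - 3}{2} = \left(- \frac{1}{2}\right) \left(-5\right) = \frac{5}{2} \approx 2.5$)
$J = 348$
$h m J = 43 \cdot \frac{5}{2} \cdot 348 = \frac{215}{2} \cdot 348 = 37410$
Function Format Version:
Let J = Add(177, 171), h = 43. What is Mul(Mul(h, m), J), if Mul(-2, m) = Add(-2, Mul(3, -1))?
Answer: 37410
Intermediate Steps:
m = Rational(5, 2) (m = Mul(Rational(-1, 2), Add(-2, Mul(3, -1))) = Mul(Rational(-1, 2), Add(-2, -3)) = Mul(Rational(-1, 2), -5) = Rational(5, 2) ≈ 2.5000)
J = 348
Mul(Mul(h, m), J) = Mul(Mul(43, Rational(5, 2)), 348) = Mul(Rational(215, 2), 348) = 37410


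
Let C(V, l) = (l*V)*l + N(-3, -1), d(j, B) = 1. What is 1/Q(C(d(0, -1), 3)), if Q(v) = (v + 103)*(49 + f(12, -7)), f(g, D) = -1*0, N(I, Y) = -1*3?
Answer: 1/5341 ≈ 0.00018723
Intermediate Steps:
N(I, Y) = -3
f(g, D) = 0
C(V, l) = -3 + V*l² (C(V, l) = (l*V)*l - 3 = (V*l)*l - 3 = V*l² - 3 = -3 + V*l²)
Q(v) = 5047 + 49*v (Q(v) = (v + 103)*(49 + 0) = (103 + v)*49 = 5047 + 49*v)
1/Q(C(d(0, -1), 3)) = 1/(5047 + 49*(-3 + 1*3²)) = 1/(5047 + 49*(-3 + 1*9)) = 1/(5047 + 49*(-3 + 9)) = 1/(5047 + 49*6) = 1/(5047 + 294) = 1/5341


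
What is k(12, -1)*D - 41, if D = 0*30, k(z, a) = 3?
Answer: -41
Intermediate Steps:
D = 0
k(12, -1)*D - 41 = 3*0 - 41 = 0 - 41 = -41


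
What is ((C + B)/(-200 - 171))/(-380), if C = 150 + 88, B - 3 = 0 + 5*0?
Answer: 241/140980 ≈ 0.0017095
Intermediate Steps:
B = 3 (B = 3 + (0 + 5*0) = 3 + (0 + 0) = 3 + 0 = 3)
C = 238
((C + B)/(-200 - 171))/(-380) = ((238 + 3)/(-200 - 171))/(-380) = (241/(-371))*(-1/380) = (241*(-1/371))*(-1/380) = -241/371*(-1/380) = 241/140980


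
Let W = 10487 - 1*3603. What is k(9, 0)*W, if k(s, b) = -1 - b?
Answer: -6884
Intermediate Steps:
W = 6884 (W = 10487 - 3603 = 6884)
k(9, 0)*W = (-1 - 1*0)*6884 = (-1 + 0)*6884 = -1*6884 = -6884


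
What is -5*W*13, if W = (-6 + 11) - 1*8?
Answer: 195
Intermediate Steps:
W = -3 (W = 5 - 8 = -3)
-5*W*13 = -5*(-3)*13 = 15*13 = 195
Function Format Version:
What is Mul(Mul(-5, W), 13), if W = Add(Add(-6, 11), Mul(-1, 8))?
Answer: 195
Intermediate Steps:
W = -3 (W = Add(5, -8) = -3)
Mul(Mul(-5, W), 13) = Mul(Mul(-5, -3), 13) = Mul(15, 13) = 195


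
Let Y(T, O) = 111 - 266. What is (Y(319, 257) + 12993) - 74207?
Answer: -61369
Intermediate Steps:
Y(T, O) = -155
(Y(319, 257) + 12993) - 74207 = (-155 + 12993) - 74207 = 12838 - 74207 = -61369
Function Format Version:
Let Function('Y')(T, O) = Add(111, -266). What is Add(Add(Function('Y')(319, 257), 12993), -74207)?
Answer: -61369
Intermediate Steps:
Function('Y')(T, O) = -155
Add(Add(Function('Y')(319, 257), 12993), -74207) = Add(Add(-155, 12993), -74207) = Add(12838, -74207) = -61369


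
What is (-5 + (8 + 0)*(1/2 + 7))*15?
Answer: 825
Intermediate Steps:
(-5 + (8 + 0)*(1/2 + 7))*15 = (-5 + 8*(½ + 7))*15 = (-5 + 8*(15/2))*15 = (-5 + 60)*15 = 55*15 = 825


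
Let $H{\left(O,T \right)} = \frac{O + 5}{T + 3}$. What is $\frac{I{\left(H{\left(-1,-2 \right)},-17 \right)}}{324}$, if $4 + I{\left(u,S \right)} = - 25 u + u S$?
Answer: $- \frac{43}{81} \approx -0.53086$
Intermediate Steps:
$H{\left(O,T \right)} = \frac{5 + O}{3 + T}$
$I{\left(u,S \right)} = -4 - 25 u + S u$ ($I{\left(u,S \right)} = -4 + \left(- 25 u + u S\right) = -4 + \left(- 25 u + S u\right) = -4 - 25 u + S u$)
$\frac{I{\left(H{\left(-1,-2 \right)},-17 \right)}}{324} = \frac{-4 - 25 \frac{5 - 1}{3 - 2} - 17 \frac{5 - 1}{3 - 2}}{324} = \left(-4 - 25 \cdot 1^{-1} \cdot 4 - 17 \cdot 1^{-1} \cdot 4\right) \frac{1}{324} = \left(-4 - 25 \cdot 1 \cdot 4 - 17 \cdot 1 \cdot 4\right) \frac{1}{324} = \left(-4 - 100 - 68\right) \frac{1}{324} = \left(-172\right) \frac{1}{324} = - \frac{43}{81}$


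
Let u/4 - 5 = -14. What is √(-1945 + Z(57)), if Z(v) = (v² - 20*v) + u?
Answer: 8*√2 ≈ 11.314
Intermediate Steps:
u = -36 (u = 20 + 4*(-14) = 20 - 56 = -36)
Z(v) = -36 + v² - 20*v (Z(v) = (v² - 20*v) - 36 = -36 + v² - 20*v)
√(-1945 + Z(57)) = √(-1945 + (-36 + 57² - 20*57)) = √(-1945 + (-36 + 3249 - 1140)) = √(-1945 + 2073) = √128 = 8*√2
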